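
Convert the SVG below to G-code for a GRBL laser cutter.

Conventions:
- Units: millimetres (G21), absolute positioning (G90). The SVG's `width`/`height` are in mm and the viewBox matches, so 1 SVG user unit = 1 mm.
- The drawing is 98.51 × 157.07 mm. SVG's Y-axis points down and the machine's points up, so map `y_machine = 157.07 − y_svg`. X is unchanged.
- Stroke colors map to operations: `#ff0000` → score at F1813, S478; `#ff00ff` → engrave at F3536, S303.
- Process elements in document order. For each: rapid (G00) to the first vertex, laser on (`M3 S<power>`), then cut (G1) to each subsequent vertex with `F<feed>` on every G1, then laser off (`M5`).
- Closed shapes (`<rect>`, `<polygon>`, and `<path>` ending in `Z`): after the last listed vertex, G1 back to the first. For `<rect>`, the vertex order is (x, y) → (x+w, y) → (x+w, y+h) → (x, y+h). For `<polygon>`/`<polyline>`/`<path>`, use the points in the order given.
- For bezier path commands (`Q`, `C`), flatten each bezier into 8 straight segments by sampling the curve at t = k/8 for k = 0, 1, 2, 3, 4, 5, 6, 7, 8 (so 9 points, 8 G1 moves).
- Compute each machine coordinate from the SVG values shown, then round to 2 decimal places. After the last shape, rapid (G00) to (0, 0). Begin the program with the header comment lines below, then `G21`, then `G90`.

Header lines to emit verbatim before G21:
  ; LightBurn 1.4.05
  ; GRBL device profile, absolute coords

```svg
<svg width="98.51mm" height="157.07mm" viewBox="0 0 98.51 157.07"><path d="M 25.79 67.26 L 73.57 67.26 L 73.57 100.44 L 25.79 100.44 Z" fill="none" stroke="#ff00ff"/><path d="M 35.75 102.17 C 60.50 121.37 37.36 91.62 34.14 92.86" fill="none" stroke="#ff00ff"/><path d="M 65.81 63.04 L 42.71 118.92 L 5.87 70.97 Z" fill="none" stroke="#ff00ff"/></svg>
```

Since the viewBox matches the mm dimensions, user units are millimetres directly. The only transform is the Y-flip y_m = 157.07 − y_svg.

Shape 1 is a rectangle drawn with `<path>`. Its stroke #ff00ff means engrave at S303, F3536. After flipping Y the toolpath is (25.79,89.81) → (73.57,89.81) → (73.57,56.63) → (25.79,56.63) → (25.79,89.81), returning to the start.

Shape 2 is a cubic bezier drawn with `<path>`. Its stroke #ff00ff means engrave at S303, F3536. After flipping Y the toolpath is (35.75,54.90) → (42.92,49.84) → (46.39,48.43) → (46.97,49.74) → (45.43,52.82) → (42.59,56.75) → (39.23,60.58) → (36.15,63.38) → (34.14,64.21).

Shape 3 is a regular polygon drawn with `<path>`. Its stroke #ff00ff means engrave at S303, F3536. After flipping Y the toolpath is (65.81,94.03) → (42.71,38.15) → (5.87,86.10) → (65.81,94.03), returning to the start.

; LightBurn 1.4.05
; GRBL device profile, absolute coords
G21
G90
G00 X25.79 Y89.81
M3 S303
G1 X73.57 Y89.81 F3536
G1 X73.57 Y56.63 F3536
G1 X25.79 Y56.63 F3536
G1 X25.79 Y89.81 F3536
M5
G00 X35.75 Y54.90
M3 S303
G1 X42.92 Y49.84 F3536
G1 X46.39 Y48.43 F3536
G1 X46.97 Y49.74 F3536
G1 X45.43 Y52.82 F3536
G1 X42.59 Y56.75 F3536
G1 X39.23 Y60.58 F3536
G1 X36.15 Y63.38 F3536
G1 X34.14 Y64.21 F3536
M5
G00 X65.81 Y94.03
M3 S303
G1 X42.71 Y38.15 F3536
G1 X5.87 Y86.10 F3536
G1 X65.81 Y94.03 F3536
M5
G00 X0.00 Y0.00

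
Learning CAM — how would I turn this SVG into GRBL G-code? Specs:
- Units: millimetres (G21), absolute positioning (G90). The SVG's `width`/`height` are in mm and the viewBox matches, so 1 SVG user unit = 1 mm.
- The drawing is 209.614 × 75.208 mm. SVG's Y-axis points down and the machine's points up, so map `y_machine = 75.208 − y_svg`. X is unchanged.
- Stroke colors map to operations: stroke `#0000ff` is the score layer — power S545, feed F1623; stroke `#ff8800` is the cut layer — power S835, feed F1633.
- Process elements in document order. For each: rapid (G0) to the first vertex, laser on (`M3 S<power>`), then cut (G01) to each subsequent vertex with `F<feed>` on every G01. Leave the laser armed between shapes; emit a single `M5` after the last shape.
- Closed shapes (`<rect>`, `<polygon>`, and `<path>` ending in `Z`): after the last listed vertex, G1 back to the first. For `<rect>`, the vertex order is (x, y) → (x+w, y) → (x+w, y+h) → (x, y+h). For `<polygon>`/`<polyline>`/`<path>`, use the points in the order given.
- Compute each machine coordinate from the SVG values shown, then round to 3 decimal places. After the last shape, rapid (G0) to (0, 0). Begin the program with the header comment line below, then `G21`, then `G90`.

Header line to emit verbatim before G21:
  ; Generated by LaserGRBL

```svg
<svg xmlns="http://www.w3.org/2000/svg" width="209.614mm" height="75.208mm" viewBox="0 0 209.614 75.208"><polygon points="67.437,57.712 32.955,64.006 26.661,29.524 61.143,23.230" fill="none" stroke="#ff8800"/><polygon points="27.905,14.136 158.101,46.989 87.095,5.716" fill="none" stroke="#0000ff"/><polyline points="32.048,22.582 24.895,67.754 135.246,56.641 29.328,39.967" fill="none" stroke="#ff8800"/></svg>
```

Since the viewBox matches the mm dimensions, user units are millimetres directly. The only transform is the Y-flip y_m = 75.208 − y_svg.

Shape 1 is a regular polygon drawn with `<polygon>`. Its stroke #ff8800 means cut at S835, F1633. After flipping Y the toolpath is (67.437,17.496) → (32.955,11.202) → (26.661,45.684) → (61.143,51.978) → (67.437,17.496), returning to the start.

Shape 2 is a closed polygon drawn with `<polygon>`. Its stroke #0000ff means score at S545, F1623. After flipping Y the toolpath is (27.905,61.072) → (158.101,28.219) → (87.095,69.492) → (27.905,61.072), returning to the start.

Shape 3 is a open polyline drawn with `<polyline>`. Its stroke #ff8800 means cut at S835, F1633. After flipping Y the toolpath is (32.048,52.626) → (24.895,7.454) → (135.246,18.567) → (29.328,35.241).

; Generated by LaserGRBL
G21
G90
G0 X67.437 Y17.496
M3 S835
G01 X32.955 Y11.202 F1633
G01 X26.661 Y45.684 F1633
G01 X61.143 Y51.978 F1633
G01 X67.437 Y17.496 F1633
G0 X27.905 Y61.072
M3 S545
G01 X158.101 Y28.219 F1623
G01 X87.095 Y69.492 F1623
G01 X27.905 Y61.072 F1623
G0 X32.048 Y52.626
M3 S835
G01 X24.895 Y7.454 F1633
G01 X135.246 Y18.567 F1633
G01 X29.328 Y35.241 F1633
M5
G0 X0.000 Y0.000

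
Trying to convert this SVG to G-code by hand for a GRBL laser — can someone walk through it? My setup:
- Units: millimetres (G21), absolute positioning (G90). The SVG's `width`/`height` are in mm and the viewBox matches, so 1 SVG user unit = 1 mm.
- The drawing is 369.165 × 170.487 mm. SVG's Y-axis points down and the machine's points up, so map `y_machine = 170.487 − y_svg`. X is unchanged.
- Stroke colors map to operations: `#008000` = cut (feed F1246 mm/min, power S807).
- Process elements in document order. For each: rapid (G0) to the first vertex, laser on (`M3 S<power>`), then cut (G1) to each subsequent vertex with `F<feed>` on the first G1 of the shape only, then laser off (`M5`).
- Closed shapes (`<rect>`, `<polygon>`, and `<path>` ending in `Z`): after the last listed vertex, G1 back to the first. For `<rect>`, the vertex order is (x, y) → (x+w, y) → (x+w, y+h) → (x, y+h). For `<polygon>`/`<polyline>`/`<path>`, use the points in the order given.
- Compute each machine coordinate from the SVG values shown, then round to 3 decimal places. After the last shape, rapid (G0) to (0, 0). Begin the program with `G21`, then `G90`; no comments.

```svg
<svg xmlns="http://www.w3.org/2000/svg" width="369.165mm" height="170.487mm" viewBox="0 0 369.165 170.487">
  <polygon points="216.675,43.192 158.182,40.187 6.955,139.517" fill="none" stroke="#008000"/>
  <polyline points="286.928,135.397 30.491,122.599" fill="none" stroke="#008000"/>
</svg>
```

Since the viewBox matches the mm dimensions, user units are millimetres directly. The only transform is the Y-flip y_m = 170.487 − y_svg.

Shape 1 is a closed polygon drawn with `<polygon>`. Its stroke #008000 means cut at S807, F1246. After flipping Y the toolpath is (216.675,127.295) → (158.182,130.300) → (6.955,30.970) → (216.675,127.295), returning to the start.

Shape 2 is a line segment drawn with `<polyline>`. Its stroke #008000 means cut at S807, F1246. After flipping Y the toolpath is (286.928,35.090) → (30.491,47.888).

G21
G90
G0 X216.675 Y127.295
M3 S807
G1 X158.182 Y130.300 F1246
G1 X6.955 Y30.970
G1 X216.675 Y127.295
M5
G0 X286.928 Y35.090
M3 S807
G1 X30.491 Y47.888 F1246
M5
G0 X0.000 Y0.000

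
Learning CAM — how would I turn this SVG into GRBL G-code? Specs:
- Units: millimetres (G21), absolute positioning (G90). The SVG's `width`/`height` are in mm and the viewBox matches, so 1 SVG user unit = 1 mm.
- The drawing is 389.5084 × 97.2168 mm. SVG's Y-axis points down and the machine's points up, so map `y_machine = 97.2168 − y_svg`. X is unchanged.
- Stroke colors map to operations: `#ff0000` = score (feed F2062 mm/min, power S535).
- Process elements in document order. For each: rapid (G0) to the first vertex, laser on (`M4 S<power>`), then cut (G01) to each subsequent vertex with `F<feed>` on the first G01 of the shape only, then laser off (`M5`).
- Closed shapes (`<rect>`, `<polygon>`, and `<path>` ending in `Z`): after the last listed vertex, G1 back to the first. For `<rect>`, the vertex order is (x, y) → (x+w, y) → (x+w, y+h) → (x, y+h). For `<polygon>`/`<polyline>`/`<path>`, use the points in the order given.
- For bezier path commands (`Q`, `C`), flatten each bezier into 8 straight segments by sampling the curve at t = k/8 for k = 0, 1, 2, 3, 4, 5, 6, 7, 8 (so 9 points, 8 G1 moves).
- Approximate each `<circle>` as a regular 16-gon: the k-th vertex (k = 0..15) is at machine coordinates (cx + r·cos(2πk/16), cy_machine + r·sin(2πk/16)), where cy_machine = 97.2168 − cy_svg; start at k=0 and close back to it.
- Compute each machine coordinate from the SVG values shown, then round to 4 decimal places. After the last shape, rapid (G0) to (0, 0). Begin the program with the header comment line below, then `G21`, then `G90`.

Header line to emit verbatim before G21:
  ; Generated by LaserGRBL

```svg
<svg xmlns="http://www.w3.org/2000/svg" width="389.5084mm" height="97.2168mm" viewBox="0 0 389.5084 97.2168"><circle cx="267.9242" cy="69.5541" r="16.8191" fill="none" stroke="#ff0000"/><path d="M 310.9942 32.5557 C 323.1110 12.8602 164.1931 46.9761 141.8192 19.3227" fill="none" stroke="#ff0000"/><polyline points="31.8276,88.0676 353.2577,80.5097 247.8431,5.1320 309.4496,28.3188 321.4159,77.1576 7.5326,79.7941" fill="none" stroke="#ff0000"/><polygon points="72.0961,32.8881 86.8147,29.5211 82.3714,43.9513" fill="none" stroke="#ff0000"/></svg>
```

; Generated by LaserGRBL
G21
G90
G0 X284.7433 Y27.6627
M4 S535
G01 X283.4630 Y34.0991 F2062
G01 X279.8171 Y39.5556
G01 X274.3606 Y43.2015
G01 X267.9242 Y44.4818
G01 X261.4878 Y43.2015
G01 X256.0313 Y39.5556
G01 X252.3854 Y34.0991
G01 X251.1051 Y27.6627
G01 X252.3854 Y21.2263
G01 X256.0313 Y15.7698
G01 X261.4878 Y12.1239
G01 X267.9242 Y10.8436
G01 X274.3606 Y12.1239
G01 X279.8171 Y15.7698
G01 X283.4630 Y21.2263
G01 X284.7433 Y27.6627
M5
G0 X310.9942 Y64.6611
M4 S535
G01 X308.1215 Y69.7502 F2062
G01 X292.8187 Y71.1490
G01 X268.6903 Y70.2119
G01 X239.3407 Y68.2934
G01 X208.3744 Y66.7479
G01 X179.3957 Y66.9298
G01 X156.0092 Y70.1938
G01 X141.8192 Y77.8941
M5
G0 X31.8276 Y9.1492
M4 S535
G01 X353.2577 Y16.7071 F2062
G01 X247.8431 Y92.0848
G01 X309.4496 Y68.8980
G01 X321.4159 Y20.0592
G01 X7.5326 Y17.4227
M5
G0 X72.0961 Y64.3287
M4 S535
G01 X86.8147 Y67.6957 F2062
G01 X82.3714 Y53.2655
G01 X72.0961 Y64.3287
M5
G0 X0.0000 Y0.0000

viewBox `0 0 389.5084 97.2168` with mm width/height → 1 unit = 1 mm. Flip: y_m = 97.2168 − y_svg.

**Shape 1** — `<circle>` circle, stroke `#ff0000` → score (S535, F2062). Machine vertices: (284.7433,27.6627) → (283.4630,34.0991) → (279.8171,39.5556) → (274.3606,43.2015) → (267.9242,44.4818) → (261.4878,43.2015) → (256.0313,39.5556) → (252.3854,34.0991) → (251.1051,27.6627) → (252.3854,21.2263) → (256.0313,15.7698) → (261.4878,12.1239) → (267.9242,10.8436) → (274.3606,12.1239) → (279.8171,15.7698) → (283.4630,21.2263) → (284.7433,27.6627). Closed: final G1 returns to the first vertex.

**Shape 2** — `<path>` cubic bezier, stroke `#ff0000` → score (S535, F2062). Control points (SVG): P0=(310.9942,32.5557), P1=(323.1110,12.8602), P2=(164.1931,46.9761), P3=(141.8192,19.3227); sampled at t=k/8. Machine vertices: (310.9942,64.6611) → (308.1215,69.7502) → (292.8187,71.1490) → (268.6903,70.2119) → (239.3407,68.2934) → (208.3744,66.7479) → (179.3957,66.9298) → (156.0092,70.1938) → (141.8192,77.8941). Open path.

**Shape 3** — `<polyline>` open polyline, stroke `#ff0000` → score (S535, F2062). Machine vertices: (31.8276,9.1492) → (353.2577,16.7071) → (247.8431,92.0848) → (309.4496,68.8980) → (321.4159,20.0592) → (7.5326,17.4227). Open path.

**Shape 4** — `<polygon>` regular polygon, stroke `#ff0000` → score (S535, F2062). Machine vertices: (72.0961,64.3287) → (86.8147,67.6957) → (82.3714,53.2655) → (72.0961,64.3287). Closed: final G1 returns to the first vertex.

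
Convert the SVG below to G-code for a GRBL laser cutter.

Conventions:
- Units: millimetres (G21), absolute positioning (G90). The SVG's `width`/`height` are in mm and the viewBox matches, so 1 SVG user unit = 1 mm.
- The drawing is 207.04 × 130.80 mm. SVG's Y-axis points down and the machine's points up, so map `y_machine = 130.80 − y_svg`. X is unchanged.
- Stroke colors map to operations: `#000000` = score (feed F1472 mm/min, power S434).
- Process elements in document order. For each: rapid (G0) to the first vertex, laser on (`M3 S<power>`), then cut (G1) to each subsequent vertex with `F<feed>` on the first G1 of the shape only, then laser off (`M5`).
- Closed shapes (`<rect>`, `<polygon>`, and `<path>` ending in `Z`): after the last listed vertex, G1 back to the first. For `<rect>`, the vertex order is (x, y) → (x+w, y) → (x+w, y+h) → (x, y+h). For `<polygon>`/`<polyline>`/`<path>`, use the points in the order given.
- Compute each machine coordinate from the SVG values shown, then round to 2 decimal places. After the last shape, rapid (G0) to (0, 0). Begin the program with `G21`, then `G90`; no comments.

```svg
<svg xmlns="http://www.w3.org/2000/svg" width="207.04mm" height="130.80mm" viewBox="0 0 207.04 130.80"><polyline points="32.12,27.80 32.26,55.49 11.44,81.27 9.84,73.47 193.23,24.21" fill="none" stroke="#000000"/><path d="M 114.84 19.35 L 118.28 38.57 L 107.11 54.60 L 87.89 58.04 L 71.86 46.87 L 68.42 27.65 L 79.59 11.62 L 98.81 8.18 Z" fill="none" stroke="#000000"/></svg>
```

G21
G90
G0 X32.12 Y103.00
M3 S434
G1 X32.26 Y75.31 F1472
G1 X11.44 Y49.53
G1 X9.84 Y57.33
G1 X193.23 Y106.59
M5
G0 X114.84 Y111.45
M3 S434
G1 X118.28 Y92.23 F1472
G1 X107.11 Y76.20
G1 X87.89 Y72.76
G1 X71.86 Y83.93
G1 X68.42 Y103.15
G1 X79.59 Y119.18
G1 X98.81 Y122.62
G1 X114.84 Y111.45
M5
G0 X0.00 Y0.00

viewBox `0 0 207.04 130.80` with mm width/height → 1 unit = 1 mm. Flip: y_m = 130.80 − y_svg.

**Shape 1** — `<polyline>` open polyline, stroke `#000000` → score (S434, F1472). Machine vertices: (32.12,103.00) → (32.26,75.31) → (11.44,49.53) → (9.84,57.33) → (193.23,106.59). Open path.

**Shape 2** — `<path>` regular polygon, stroke `#000000` → score (S434, F1472). Machine vertices: (114.84,111.45) → (118.28,92.23) → (107.11,76.20) → (87.89,72.76) → (71.86,83.93) → (68.42,103.15) → (79.59,119.18) → (98.81,122.62) → (114.84,111.45). Closed: final G1 returns to the first vertex.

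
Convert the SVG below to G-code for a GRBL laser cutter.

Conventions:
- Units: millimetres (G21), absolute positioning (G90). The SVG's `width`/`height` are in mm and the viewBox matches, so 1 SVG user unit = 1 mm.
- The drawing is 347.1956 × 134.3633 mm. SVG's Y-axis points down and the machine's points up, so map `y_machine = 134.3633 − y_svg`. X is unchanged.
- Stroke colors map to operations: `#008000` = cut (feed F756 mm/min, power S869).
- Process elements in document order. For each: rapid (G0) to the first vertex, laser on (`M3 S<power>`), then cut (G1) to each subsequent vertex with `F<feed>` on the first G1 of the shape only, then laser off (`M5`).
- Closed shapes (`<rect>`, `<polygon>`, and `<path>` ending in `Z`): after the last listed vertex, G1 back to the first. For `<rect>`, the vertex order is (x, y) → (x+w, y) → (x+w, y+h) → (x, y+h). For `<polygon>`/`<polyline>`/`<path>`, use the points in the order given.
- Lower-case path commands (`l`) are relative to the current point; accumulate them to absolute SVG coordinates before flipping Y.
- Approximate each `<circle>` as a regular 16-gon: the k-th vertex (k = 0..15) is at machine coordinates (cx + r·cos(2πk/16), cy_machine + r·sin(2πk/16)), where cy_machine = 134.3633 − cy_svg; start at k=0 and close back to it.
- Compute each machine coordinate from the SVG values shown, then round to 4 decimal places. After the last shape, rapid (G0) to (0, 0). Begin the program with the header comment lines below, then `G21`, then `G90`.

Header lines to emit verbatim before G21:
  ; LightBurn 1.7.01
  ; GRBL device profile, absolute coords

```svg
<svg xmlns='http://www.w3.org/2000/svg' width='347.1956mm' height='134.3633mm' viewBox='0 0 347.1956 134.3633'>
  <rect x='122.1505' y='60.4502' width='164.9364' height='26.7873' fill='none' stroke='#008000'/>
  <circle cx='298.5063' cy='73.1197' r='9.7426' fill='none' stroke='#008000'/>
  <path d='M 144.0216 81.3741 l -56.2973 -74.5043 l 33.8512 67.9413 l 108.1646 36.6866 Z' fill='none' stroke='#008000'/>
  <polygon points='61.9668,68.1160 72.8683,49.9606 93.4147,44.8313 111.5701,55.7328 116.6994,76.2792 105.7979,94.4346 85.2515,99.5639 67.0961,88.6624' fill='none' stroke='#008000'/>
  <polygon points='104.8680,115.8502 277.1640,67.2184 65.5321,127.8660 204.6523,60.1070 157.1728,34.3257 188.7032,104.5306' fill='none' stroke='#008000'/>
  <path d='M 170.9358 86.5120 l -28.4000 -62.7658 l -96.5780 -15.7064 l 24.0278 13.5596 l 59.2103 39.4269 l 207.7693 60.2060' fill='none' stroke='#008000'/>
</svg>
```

1 u = 1 mm; y_m = 134.3633 − y.

[1] `<rect>` rectangle, #008000→cut S869 F756: (122.1505,73.9131) → (287.0869,73.9131) → (287.0869,47.1258) → (122.1505,47.1258) → (122.1505,73.9131) (closed)

[2] `<circle>` circle, #008000→cut S869 F756: (308.2489,61.2436) → (307.5073,64.9719) → (305.3954,68.1327) → (302.2346,70.2446) → (298.5063,70.9862) → (294.7780,70.2446) → (291.6172,68.1327) → (289.5053,64.9719) → (288.7637,61.2436) → (289.5053,57.5153) → (291.6172,54.3545) → (294.7780,52.2426) → (298.5063,51.5010) → (302.2346,52.2426) → (305.3954,54.3545) → (307.5073,57.5153) → (308.2489,61.2436) (closed)

[3] `<path>` closed polygon, #008000→cut S869 F756: (144.0216,52.9892) → (87.7243,127.4935) → (121.5755,59.5522) → (229.7401,22.8656) → (144.0216,52.9892) (closed)

[4] `<polygon>` regular polygon, #008000→cut S869 F756: (61.9668,66.2473) → (72.8683,84.4027) → (93.4147,89.5320) → (111.5701,78.6305) → (116.6994,58.0841) → (105.7979,39.9287) → (85.2515,34.7994) → (67.0961,45.7009) → (61.9668,66.2473) (closed)

[5] `<polygon>` closed polygon, #008000→cut S869 F756: (104.8680,18.5131) → (277.1640,67.1449) → (65.5321,6.4973) → (204.6523,74.2563) → (157.1728,100.0376) → (188.7032,29.8327) → (104.8680,18.5131) (closed)

[6] `<path>` open polyline, #008000→cut S869 F756: (170.9358,47.8513) → (142.5358,110.6171) → (45.9578,126.3235) → (69.9856,112.7639) → (129.1959,73.3370) → (336.9652,13.1310)

; LightBurn 1.7.01
; GRBL device profile, absolute coords
G21
G90
G0 X122.1505 Y73.9131
M3 S869
G1 X287.0869 Y73.9131 F756
G1 X287.0869 Y47.1258
G1 X122.1505 Y47.1258
G1 X122.1505 Y73.9131
M5
G0 X308.2489 Y61.2436
M3 S869
G1 X307.5073 Y64.9719 F756
G1 X305.3954 Y68.1327
G1 X302.2346 Y70.2446
G1 X298.5063 Y70.9862
G1 X294.7780 Y70.2446
G1 X291.6172 Y68.1327
G1 X289.5053 Y64.9719
G1 X288.7637 Y61.2436
G1 X289.5053 Y57.5153
G1 X291.6172 Y54.3545
G1 X294.7780 Y52.2426
G1 X298.5063 Y51.5010
G1 X302.2346 Y52.2426
G1 X305.3954 Y54.3545
G1 X307.5073 Y57.5153
G1 X308.2489 Y61.2436
M5
G0 X144.0216 Y52.9892
M3 S869
G1 X87.7243 Y127.4935 F756
G1 X121.5755 Y59.5522
G1 X229.7401 Y22.8656
G1 X144.0216 Y52.9892
M5
G0 X61.9668 Y66.2473
M3 S869
G1 X72.8683 Y84.4027 F756
G1 X93.4147 Y89.5320
G1 X111.5701 Y78.6305
G1 X116.6994 Y58.0841
G1 X105.7979 Y39.9287
G1 X85.2515 Y34.7994
G1 X67.0961 Y45.7009
G1 X61.9668 Y66.2473
M5
G0 X104.8680 Y18.5131
M3 S869
G1 X277.1640 Y67.1449 F756
G1 X65.5321 Y6.4973
G1 X204.6523 Y74.2563
G1 X157.1728 Y100.0376
G1 X188.7032 Y29.8327
G1 X104.8680 Y18.5131
M5
G0 X170.9358 Y47.8513
M3 S869
G1 X142.5358 Y110.6171 F756
G1 X45.9578 Y126.3235
G1 X69.9856 Y112.7639
G1 X129.1959 Y73.3370
G1 X336.9652 Y13.1310
M5
G0 X0.0000 Y0.0000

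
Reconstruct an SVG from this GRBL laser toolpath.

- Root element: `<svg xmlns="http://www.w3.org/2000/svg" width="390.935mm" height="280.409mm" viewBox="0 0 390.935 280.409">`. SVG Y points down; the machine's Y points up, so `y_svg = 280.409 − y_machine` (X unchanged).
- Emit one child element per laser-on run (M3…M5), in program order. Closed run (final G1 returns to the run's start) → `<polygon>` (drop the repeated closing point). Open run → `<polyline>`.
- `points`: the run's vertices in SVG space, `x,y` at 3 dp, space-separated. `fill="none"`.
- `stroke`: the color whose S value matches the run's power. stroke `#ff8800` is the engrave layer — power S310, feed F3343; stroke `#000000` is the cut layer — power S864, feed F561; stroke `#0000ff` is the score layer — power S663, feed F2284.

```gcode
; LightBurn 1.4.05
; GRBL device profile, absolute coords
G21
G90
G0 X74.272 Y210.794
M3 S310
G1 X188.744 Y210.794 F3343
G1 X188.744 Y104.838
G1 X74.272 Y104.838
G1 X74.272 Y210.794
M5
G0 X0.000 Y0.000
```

Machine Y-up, SVG Y-down with viewBox height 280.409, so y_svg = 280.409 − y_machine; X carries over. Every run uses S310, so all elements get stroke `#ff8800` (engrave).

Run 1: The run returns to its start, so emit a `<polygon>` with points (Y-flipped): 74.272,69.615 188.744,69.615 188.744,175.571 74.272,175.571.

<svg xmlns="http://www.w3.org/2000/svg" width="390.935mm" height="280.409mm" viewBox="0 0 390.935 280.409">
  <polygon points="74.272,69.615 188.744,69.615 188.744,175.571 74.272,175.571" fill="none" stroke="#ff8800"/>
</svg>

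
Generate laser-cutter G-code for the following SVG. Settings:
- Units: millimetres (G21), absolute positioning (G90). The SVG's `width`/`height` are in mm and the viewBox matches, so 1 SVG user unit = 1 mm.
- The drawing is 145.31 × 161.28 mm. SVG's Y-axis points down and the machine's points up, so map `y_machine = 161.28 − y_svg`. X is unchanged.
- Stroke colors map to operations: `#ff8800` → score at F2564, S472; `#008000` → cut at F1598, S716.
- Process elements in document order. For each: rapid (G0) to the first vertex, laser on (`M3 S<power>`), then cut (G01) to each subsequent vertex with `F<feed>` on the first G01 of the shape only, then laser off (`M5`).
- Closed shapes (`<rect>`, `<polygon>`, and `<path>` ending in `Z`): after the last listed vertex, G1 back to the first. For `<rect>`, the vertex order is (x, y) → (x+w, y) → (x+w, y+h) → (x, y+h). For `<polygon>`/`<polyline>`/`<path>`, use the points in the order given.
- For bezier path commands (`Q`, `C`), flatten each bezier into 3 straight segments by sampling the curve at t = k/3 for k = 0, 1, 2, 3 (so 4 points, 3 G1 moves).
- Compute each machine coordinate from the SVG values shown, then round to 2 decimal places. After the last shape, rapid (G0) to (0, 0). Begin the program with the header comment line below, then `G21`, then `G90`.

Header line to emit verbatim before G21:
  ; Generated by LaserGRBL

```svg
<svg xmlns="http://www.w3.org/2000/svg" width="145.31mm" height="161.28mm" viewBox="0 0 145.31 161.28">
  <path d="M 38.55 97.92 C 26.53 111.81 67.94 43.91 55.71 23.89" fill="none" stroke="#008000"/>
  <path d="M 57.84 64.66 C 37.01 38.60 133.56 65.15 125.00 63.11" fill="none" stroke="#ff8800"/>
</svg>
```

1 u = 1 mm; y_m = 161.28 − y.

[1] `<path>` cubic bezier, #008000→cut S716 F1598: (38.55,63.36) → (40.37,71.93) → (54.03,106.21) → (55.71,137.39)

[2] `<path>` cubic bezier, #ff8800→score S472 F2564: (57.84,96.62) → (67.90,108.15) → (106.76,102.65) → (125.00,98.17)

; Generated by LaserGRBL
G21
G90
G0 X38.55 Y63.36
M3 S716
G01 X40.37 Y71.93 F1598
G01 X54.03 Y106.21
G01 X55.71 Y137.39
M5
G0 X57.84 Y96.62
M3 S472
G01 X67.90 Y108.15 F2564
G01 X106.76 Y102.65
G01 X125.00 Y98.17
M5
G0 X0.00 Y0.00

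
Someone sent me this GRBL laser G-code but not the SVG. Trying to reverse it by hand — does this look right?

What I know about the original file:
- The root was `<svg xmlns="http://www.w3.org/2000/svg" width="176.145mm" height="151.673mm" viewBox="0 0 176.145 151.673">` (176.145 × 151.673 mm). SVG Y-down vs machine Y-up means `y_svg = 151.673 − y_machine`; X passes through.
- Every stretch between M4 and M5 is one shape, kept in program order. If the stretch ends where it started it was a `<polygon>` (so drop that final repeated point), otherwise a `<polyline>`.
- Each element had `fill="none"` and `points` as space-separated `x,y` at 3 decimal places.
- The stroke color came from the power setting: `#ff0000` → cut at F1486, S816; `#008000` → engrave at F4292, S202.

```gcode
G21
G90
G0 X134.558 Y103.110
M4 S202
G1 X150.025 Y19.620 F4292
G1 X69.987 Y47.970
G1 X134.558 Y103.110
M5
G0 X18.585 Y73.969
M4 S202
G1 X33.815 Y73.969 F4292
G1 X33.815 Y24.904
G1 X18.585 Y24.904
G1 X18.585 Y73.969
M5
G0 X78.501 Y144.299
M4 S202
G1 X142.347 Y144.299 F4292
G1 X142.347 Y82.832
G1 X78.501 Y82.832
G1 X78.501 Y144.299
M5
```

Machine Y-up, SVG Y-down with viewBox height 151.673, so y_svg = 151.673 − y_machine; X carries over. Every run uses S202, so all elements get stroke `#008000` (engrave).

Run 1: The run returns to its start, so emit a `<polygon>` with points (Y-flipped): 134.558,48.563 150.025,132.053 69.987,103.703.

Run 2: The run returns to its start, so emit a `<polygon>` with points (Y-flipped): 18.585,77.704 33.815,77.704 33.815,126.769 18.585,126.769.

Run 3: The run returns to its start, so emit a `<polygon>` with points (Y-flipped): 78.501,7.374 142.347,7.374 142.347,68.841 78.501,68.841.

<svg xmlns="http://www.w3.org/2000/svg" width="176.145mm" height="151.673mm" viewBox="0 0 176.145 151.673">
  <polygon points="134.558,48.563 150.025,132.053 69.987,103.703" fill="none" stroke="#008000"/>
  <polygon points="18.585,77.704 33.815,77.704 33.815,126.769 18.585,126.769" fill="none" stroke="#008000"/>
  <polygon points="78.501,7.374 142.347,7.374 142.347,68.841 78.501,68.841" fill="none" stroke="#008000"/>
</svg>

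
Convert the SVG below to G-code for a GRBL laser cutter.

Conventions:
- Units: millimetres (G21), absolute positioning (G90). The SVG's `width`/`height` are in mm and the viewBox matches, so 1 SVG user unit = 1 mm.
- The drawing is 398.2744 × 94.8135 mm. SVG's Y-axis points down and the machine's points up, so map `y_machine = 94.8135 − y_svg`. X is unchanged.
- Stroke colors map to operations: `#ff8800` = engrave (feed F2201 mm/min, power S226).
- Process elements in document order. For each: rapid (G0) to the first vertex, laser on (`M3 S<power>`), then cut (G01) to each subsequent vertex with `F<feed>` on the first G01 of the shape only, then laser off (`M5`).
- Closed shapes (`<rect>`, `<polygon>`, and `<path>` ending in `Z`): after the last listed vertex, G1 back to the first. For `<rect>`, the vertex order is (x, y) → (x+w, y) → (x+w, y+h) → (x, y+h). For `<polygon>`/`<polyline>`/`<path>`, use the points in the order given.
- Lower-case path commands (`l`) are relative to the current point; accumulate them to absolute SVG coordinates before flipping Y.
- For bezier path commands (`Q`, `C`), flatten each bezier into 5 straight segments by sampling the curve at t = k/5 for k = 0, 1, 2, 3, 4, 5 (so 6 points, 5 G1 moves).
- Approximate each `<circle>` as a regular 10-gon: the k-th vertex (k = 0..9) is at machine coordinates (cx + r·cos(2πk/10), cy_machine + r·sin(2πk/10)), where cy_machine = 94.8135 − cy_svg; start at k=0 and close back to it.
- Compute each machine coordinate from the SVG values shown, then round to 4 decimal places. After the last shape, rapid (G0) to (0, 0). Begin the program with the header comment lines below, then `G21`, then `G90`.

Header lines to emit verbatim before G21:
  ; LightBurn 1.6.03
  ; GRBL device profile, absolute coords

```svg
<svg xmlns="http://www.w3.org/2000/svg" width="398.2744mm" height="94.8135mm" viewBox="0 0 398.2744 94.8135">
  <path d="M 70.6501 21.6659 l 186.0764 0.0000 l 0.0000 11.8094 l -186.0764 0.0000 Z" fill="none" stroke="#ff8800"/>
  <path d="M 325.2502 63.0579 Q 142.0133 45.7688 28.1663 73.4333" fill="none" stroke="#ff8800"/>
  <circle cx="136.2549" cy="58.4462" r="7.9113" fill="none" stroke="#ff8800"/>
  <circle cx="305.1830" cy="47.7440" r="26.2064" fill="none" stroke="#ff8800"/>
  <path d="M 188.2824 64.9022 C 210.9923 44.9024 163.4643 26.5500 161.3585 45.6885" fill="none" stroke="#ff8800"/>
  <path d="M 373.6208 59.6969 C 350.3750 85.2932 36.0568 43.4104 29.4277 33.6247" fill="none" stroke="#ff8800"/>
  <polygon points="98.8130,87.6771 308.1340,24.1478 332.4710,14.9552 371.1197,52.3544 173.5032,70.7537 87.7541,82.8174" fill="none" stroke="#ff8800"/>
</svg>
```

; LightBurn 1.6.03
; GRBL device profile, absolute coords
G21
G90
G0 X70.6501 Y73.1476
M3 S226
G01 X256.7265 Y73.1476 F2201
G01 X256.7265 Y61.3382
G01 X70.6501 Y61.3382
G01 X70.6501 Y73.1476
M5
G0 X325.2502 Y31.7556
M3 S226
G01 X254.7310 Y36.8731 F2201
G01 X189.7631 Y38.3943
G01 X130.3463 Y36.3192
G01 X76.4807 Y30.6479
G01 X28.1663 Y21.3802
M5
G0 X144.1662 Y36.3673
M3 S226
G01 X142.6553 Y41.0174 F2201
G01 X138.6996 Y43.8914
G01 X133.8102 Y43.8914
G01 X129.8545 Y41.0174
G01 X128.3436 Y36.3673
G01 X129.8545 Y31.7172
G01 X133.8102 Y28.8432
G01 X138.6996 Y28.8432
G01 X142.6553 Y31.7172
G01 X144.1662 Y36.3673
M5
G0 X331.3894 Y47.0695
M3 S226
G01 X326.3844 Y62.4732 F2201
G01 X313.2812 Y71.9933
G01 X297.0848 Y71.9933
G01 X283.9816 Y62.4732
G01 X278.9766 Y47.0695
G01 X283.9816 Y31.6658
G01 X297.0848 Y22.1457
G01 X313.2812 Y22.1457
G01 X326.3844 Y31.6658
G01 X331.3894 Y47.0695
M5
G0 X188.2824 Y29.9113
M3 S226
G01 X194.4051 Y41.4267 F2201
G01 X189.2223 Y50.8263
G01 X178.2859 Y56.3896
G01 X167.1474 Y56.3959
G01 X161.3585 Y49.1250
M5
G0 X373.6208 Y35.1166
M3 S226
G01 X329.5347 Y27.0597 F2201
G01 X244.3318 Y30.4181
G01 X146.7527 Y40.4122
G01 X65.5378 Y52.2623
G01 X29.4277 Y61.1888
M5
G0 X98.8130 Y7.1364
M3 S226
G01 X308.1340 Y70.6657 F2201
G01 X332.4710 Y79.8583
G01 X371.1197 Y42.4591
G01 X173.5032 Y24.0598
G01 X87.7541 Y11.9961
G01 X98.8130 Y7.1364
M5
G0 X0.0000 Y0.0000

viewBox `0 0 398.2744 94.8135` with mm width/height → 1 unit = 1 mm. Flip: y_m = 94.8135 − y_svg.

**Shape 1** — `<path>` rectangle, stroke `#ff8800` → engrave (S226, F2201). Machine vertices: (70.6501,73.1476) → (256.7265,73.1476) → (256.7265,61.3382) → (70.6501,61.3382) → (70.6501,73.1476). Closed: final G1 returns to the first vertex.

**Shape 2** — `<path>` quadratic bezier, stroke `#ff8800` → engrave (S226, F2201). Control points (SVG): P0=(325.2502,63.0579), P1=(142.0133,45.7688), P2=(28.1663,73.4333); sampled at t=k/5. Machine vertices: (325.2502,31.7556) → (254.7310,36.8731) → (189.7631,38.3943) → (130.3463,36.3192) → (76.4807,30.6479) → (28.1663,21.3802). Open path.

**Shape 3** — `<circle>` circle, stroke `#ff8800` → engrave (S226, F2201). Machine vertices: (144.1662,36.3673) → (142.6553,41.0174) → (138.6996,43.8914) → (133.8102,43.8914) → (129.8545,41.0174) → (128.3436,36.3673) → (129.8545,31.7172) → (133.8102,28.8432) → (138.6996,28.8432) → (142.6553,31.7172) → (144.1662,36.3673). Closed: final G1 returns to the first vertex.

**Shape 4** — `<circle>` circle, stroke `#ff8800` → engrave (S226, F2201). Machine vertices: (331.3894,47.0695) → (326.3844,62.4732) → (313.2812,71.9933) → (297.0848,71.9933) → (283.9816,62.4732) → (278.9766,47.0695) → (283.9816,31.6658) → (297.0848,22.1457) → (313.2812,22.1457) → (326.3844,31.6658) → (331.3894,47.0695). Closed: final G1 returns to the first vertex.

**Shape 5** — `<path>` cubic bezier, stroke `#ff8800` → engrave (S226, F2201). Control points (SVG): P0=(188.2824,64.9022), P1=(210.9923,44.9024), P2=(163.4643,26.5500), P3=(161.3585,45.6885); sampled at t=k/5. Machine vertices: (188.2824,29.9113) → (194.4051,41.4267) → (189.2223,50.8263) → (178.2859,56.3896) → (167.1474,56.3959) → (161.3585,49.1250). Open path.

**Shape 6** — `<path>` cubic bezier, stroke `#ff8800` → engrave (S226, F2201). Control points (SVG): P0=(373.6208,59.6969), P1=(350.3750,85.2932), P2=(36.0568,43.4104), P3=(29.4277,33.6247); sampled at t=k/5. Machine vertices: (373.6208,35.1166) → (329.5347,27.0597) → (244.3318,30.4181) → (146.7527,40.4122) → (65.5378,52.2623) → (29.4277,61.1888). Open path.

**Shape 7** — `<polygon>` closed polygon, stroke `#ff8800` → engrave (S226, F2201). Machine vertices: (98.8130,7.1364) → (308.1340,70.6657) → (332.4710,79.8583) → (371.1197,42.4591) → (173.5032,24.0598) → (87.7541,11.9961) → (98.8130,7.1364). Closed: final G1 returns to the first vertex.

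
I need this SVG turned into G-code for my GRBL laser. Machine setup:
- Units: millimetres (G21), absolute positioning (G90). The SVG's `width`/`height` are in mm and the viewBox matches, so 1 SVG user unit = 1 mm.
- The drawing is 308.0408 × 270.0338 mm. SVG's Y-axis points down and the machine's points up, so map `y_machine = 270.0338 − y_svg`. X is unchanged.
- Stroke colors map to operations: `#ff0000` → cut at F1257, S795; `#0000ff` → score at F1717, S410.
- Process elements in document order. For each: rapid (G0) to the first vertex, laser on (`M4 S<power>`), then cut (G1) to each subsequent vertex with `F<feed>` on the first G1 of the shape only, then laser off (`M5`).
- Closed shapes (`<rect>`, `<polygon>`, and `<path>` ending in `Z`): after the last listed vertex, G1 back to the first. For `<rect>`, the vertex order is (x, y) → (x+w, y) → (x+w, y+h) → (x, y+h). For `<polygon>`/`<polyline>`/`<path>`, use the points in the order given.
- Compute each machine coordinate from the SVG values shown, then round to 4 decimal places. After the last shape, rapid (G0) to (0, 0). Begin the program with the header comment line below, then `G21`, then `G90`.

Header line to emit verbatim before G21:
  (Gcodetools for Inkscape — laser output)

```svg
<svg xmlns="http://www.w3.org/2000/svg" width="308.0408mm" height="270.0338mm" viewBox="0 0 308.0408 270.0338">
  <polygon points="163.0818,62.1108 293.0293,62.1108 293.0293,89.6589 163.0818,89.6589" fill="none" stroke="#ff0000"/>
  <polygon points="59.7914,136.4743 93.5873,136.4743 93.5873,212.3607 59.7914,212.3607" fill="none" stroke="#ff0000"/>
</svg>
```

viewBox `0 0 308.0408 270.0338` with mm width/height → 1 unit = 1 mm. Flip: y_m = 270.0338 − y_svg.

**Shape 1** — `<polygon>` rectangle, stroke `#ff0000` → cut (S795, F1257). Machine vertices: (163.0818,207.9230) → (293.0293,207.9230) → (293.0293,180.3749) → (163.0818,180.3749) → (163.0818,207.9230). Closed: final G1 returns to the first vertex.

**Shape 2** — `<polygon>` rectangle, stroke `#ff0000` → cut (S795, F1257). Machine vertices: (59.7914,133.5595) → (93.5873,133.5595) → (93.5873,57.6731) → (59.7914,57.6731) → (59.7914,133.5595). Closed: final G1 returns to the first vertex.

(Gcodetools for Inkscape — laser output)
G21
G90
G0 X163.0818 Y207.9230
M4 S795
G1 X293.0293 Y207.9230 F1257
G1 X293.0293 Y180.3749
G1 X163.0818 Y180.3749
G1 X163.0818 Y207.9230
M5
G0 X59.7914 Y133.5595
M4 S795
G1 X93.5873 Y133.5595 F1257
G1 X93.5873 Y57.6731
G1 X59.7914 Y57.6731
G1 X59.7914 Y133.5595
M5
G0 X0.0000 Y0.0000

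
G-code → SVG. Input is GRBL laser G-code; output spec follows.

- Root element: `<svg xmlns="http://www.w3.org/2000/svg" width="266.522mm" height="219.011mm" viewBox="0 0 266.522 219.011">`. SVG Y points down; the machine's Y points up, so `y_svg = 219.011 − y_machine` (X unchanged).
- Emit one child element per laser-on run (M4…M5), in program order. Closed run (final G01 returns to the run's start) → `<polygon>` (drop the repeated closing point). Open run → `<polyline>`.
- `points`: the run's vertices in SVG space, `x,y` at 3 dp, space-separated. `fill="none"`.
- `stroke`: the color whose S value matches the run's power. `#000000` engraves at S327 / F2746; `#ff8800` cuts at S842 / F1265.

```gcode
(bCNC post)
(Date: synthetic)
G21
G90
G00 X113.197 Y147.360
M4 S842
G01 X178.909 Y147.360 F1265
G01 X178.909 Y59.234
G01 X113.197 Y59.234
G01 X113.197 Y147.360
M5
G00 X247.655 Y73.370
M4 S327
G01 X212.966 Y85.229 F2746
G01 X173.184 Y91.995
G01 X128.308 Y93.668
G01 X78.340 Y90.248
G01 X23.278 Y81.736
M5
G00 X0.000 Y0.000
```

Machine Y-up, SVG Y-down with viewBox height 219.011, so y_svg = 219.011 − y_machine; X carries over.

Run 1: the run's S842 means `#ff8800` (cut). The run returns to its start, so emit a `<polygon>` with points (Y-flipped): 113.197,71.651 178.909,71.651 178.909,159.777 113.197,159.777.

Run 2: power S327 maps to stroke `#000000` (engrave). The run is open, so emit a `<polyline>` with points (Y-flipped): 247.655,145.641 212.966,133.782 173.184,127.016 128.308,125.343 78.340,128.763 23.278,137.275.

<svg xmlns="http://www.w3.org/2000/svg" width="266.522mm" height="219.011mm" viewBox="0 0 266.522 219.011">
  <polygon points="113.197,71.651 178.909,71.651 178.909,159.777 113.197,159.777" fill="none" stroke="#ff8800"/>
  <polyline points="247.655,145.641 212.966,133.782 173.184,127.016 128.308,125.343 78.340,128.763 23.278,137.275" fill="none" stroke="#000000"/>
</svg>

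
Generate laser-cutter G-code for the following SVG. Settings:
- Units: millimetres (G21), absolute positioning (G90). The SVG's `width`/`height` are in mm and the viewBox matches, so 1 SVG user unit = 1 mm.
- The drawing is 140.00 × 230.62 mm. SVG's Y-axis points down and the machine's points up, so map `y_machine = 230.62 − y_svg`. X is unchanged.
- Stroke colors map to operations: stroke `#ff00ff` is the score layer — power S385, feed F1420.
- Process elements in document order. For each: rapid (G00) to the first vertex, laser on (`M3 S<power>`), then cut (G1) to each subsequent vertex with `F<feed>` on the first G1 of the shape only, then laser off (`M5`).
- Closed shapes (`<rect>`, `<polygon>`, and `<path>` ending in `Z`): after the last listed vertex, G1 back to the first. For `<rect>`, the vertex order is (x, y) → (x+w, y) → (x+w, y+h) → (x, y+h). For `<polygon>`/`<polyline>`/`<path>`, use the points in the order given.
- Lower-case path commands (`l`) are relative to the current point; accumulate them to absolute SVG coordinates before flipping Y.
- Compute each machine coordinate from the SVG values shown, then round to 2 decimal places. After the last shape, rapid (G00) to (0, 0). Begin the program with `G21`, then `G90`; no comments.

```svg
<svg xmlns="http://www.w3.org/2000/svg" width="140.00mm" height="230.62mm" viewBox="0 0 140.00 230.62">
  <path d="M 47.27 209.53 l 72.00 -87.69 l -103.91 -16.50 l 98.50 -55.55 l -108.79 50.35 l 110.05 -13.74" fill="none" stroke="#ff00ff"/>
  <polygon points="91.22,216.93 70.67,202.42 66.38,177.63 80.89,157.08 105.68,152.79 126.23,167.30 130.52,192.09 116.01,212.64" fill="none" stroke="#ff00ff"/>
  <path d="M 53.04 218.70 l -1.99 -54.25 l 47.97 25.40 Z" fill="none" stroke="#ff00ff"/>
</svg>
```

1 u = 1 mm; y_m = 230.62 − y.

[1] `<path>` open polyline, #ff00ff→score S385 F1420: (47.27,21.09) → (119.27,108.78) → (15.36,125.28) → (113.86,180.83) → (5.07,130.48) → (115.12,144.22)

[2] `<polygon>` regular polygon, #ff00ff→score S385 F1420: (91.22,13.69) → (70.67,28.20) → (66.38,52.99) → (80.89,73.54) → (105.68,77.83) → (126.23,63.32) → (130.52,38.53) → (116.01,17.98) → (91.22,13.69) (closed)

[3] `<path>` regular polygon, #ff00ff→score S385 F1420: (53.04,11.92) → (51.05,66.17) → (99.02,40.77) → (53.04,11.92) (closed)

G21
G90
G00 X47.27 Y21.09
M3 S385
G1 X119.27 Y108.78 F1420
G1 X15.36 Y125.28
G1 X113.86 Y180.83
G1 X5.07 Y130.48
G1 X115.12 Y144.22
M5
G00 X91.22 Y13.69
M3 S385
G1 X70.67 Y28.20 F1420
G1 X66.38 Y52.99
G1 X80.89 Y73.54
G1 X105.68 Y77.83
G1 X126.23 Y63.32
G1 X130.52 Y38.53
G1 X116.01 Y17.98
G1 X91.22 Y13.69
M5
G00 X53.04 Y11.92
M3 S385
G1 X51.05 Y66.17 F1420
G1 X99.02 Y40.77
G1 X53.04 Y11.92
M5
G00 X0.00 Y0.00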